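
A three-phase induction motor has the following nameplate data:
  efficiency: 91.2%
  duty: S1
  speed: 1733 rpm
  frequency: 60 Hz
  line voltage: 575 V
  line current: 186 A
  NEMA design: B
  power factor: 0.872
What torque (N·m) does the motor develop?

812 N·m

P_in = √3·V·I·cosφ = 1.732 × 575 × 186 × 0.872 = 161527 W
P_out = η·P_in = 0.912 × 161527 = 147313 W
n = 1733 rpm
ω = 2π×1733/60 = 181.5 rad/s
τ = P_out/ω = 147313/181.5 = 812 N·m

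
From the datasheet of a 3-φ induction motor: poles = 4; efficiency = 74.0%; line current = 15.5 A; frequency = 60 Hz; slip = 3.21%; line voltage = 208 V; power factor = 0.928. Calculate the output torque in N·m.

P_in = √3·V·I·cosφ = 1.732 × 208 × 15.5 × 0.928 = 5182 W
P_out = η·P_in = 0.74 × 5182 = 3835 W
n_s = 120×60/4 = 1800 rpm; n = 1800×(1−0.0321) = 1742 rpm
ω = 2π×1742/60 = 182.4 rad/s
τ = P_out/ω = 3835/182.4 = 21 N·m

21 N·m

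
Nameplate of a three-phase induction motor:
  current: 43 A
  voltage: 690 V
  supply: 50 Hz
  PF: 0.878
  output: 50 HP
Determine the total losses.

7.82 kW

P_in = √3·V·I·cosφ = 1.732×690×43×0.878 = 45119 W
P_out = 50×746 = 37300 W
Losses = P_in − P_out = 45119 − 37300 = 7819 W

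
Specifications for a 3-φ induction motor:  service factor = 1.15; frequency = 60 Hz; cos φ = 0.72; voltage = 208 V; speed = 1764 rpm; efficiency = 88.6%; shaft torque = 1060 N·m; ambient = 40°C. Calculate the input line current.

ω = 2π×1764/60 = 184.7 rad/s; P_out = τω = 1060 × 184.7 = 195782 W
P_in = P_out / η = 195782 / 0.886 = 220973 W
I_L = P_in / (√3·V_L·cosφ) = 220973 / (1.732 × 208 × 0.72) = 852 A

852 A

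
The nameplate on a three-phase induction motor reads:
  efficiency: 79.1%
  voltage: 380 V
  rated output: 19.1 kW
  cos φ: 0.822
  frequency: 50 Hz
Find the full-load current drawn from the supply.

44.6 A

P_out = 19.1 kW = 19100 W
P_in = P_out / η = 19100 / 0.791 = 24147 W
I_L = P_in / (√3·V_L·cosφ) = 24147 / (1.732 × 380 × 0.822) = 44.6 A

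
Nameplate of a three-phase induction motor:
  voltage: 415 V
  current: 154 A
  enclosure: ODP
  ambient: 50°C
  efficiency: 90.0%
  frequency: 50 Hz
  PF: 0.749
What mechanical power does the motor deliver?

74.6 kW

P_in = √3·V·I·cosφ = 1.732 × 415 × 154 × 0.749 = 82908 W
P_out = η·P_in = 0.9 × 82908 = 74617 W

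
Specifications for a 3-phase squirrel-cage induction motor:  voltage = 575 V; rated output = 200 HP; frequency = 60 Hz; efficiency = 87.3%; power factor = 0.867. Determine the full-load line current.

198 A

P_out = 200 × 746 = 149200 W
P_in = P_out / η = 149200 / 0.873 = 170905 W
I_L = P_in / (√3·V_L·cosφ) = 170905 / (1.732 × 575 × 0.867) = 198 A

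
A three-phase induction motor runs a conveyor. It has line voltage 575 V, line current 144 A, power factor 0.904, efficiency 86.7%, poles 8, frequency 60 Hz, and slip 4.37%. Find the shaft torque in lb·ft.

P_in = √3·V·I·cosφ = 1.732 × 575 × 144 × 0.904 = 129642 W
P_out = η·P_in = 0.867 × 129642 = 112400 W
n_s = 120×60/8 = 900 rpm; n = 900×(1−0.0437) = 861 rpm
ω = 2π×861/60 = 90.16 rad/s
τ = P_out/ω = 112400/90.16 = 1247 N·m
In lb·ft: 1247/1.356 = 920 lb·ft

920 lb·ft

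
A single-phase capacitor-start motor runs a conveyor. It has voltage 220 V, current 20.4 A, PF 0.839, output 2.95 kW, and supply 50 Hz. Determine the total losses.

815 W

P_in = V·I·cosφ = 220×20.4×0.839 = 3765 W
P_out = 2950 W
Losses = P_in − P_out = 3765 − 2950 = 815 W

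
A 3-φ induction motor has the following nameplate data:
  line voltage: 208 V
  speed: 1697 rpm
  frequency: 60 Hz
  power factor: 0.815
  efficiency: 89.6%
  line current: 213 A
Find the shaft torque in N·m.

315 N·m

P_in = √3·V·I·cosφ = 1.732 × 208 × 213 × 0.815 = 62539 W
P_out = η·P_in = 0.896 × 62539 = 56035 W
n = 1697 rpm
ω = 2π×1697/60 = 177.7 rad/s
τ = P_out/ω = 56035/177.7 = 315 N·m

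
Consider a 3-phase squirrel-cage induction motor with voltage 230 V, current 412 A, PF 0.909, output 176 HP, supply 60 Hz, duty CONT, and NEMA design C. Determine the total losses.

17.9 kW

P_in = √3·V·I·cosφ = 1.732×230×412×0.909 = 149189 W
P_out = 176×746 = 131296 W
Losses = P_in − P_out = 149189 − 131296 = 17893 W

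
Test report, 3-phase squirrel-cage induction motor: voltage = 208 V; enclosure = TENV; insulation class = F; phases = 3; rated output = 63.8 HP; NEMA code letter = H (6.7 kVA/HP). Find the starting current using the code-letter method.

1190 A

S_LR = 6.7 × 63.8 = 427.46 kVA
I_LR = S_LR/(√3·V_L) = 427460/(1.732×208) = 1190 A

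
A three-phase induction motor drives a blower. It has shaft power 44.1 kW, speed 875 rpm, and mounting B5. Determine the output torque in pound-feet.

ω = 2π × 875/60 = 91.63 rad/s
τ = P/ω = 44100/91.63 = 481.3 N·m
In lb·ft: 481.3/1.356 = 355 lb·ft

355 lb·ft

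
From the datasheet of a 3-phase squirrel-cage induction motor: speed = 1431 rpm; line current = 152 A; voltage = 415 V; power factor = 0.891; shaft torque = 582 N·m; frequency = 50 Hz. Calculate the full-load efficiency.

89.6 %

ω = 2π × 1431/60 = 149.9 rad/s; P_out = τω = 582 × 149.9 = 87242 W
P_in = √3·V_L·I_L·cosφ = 1.732 × 415 × 152 × 0.891 = 97346 W
η = P_out / P_in = 87242 / 97346 = 0.896 = 89.6%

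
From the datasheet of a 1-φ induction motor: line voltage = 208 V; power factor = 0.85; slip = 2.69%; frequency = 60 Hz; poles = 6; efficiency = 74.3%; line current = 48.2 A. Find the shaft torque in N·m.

51.8 N·m

P_in = V·I·cosφ = 208 × 48.2 × 0.85 = 8522 W
P_out = η·P_in = 0.743 × 8522 = 6332 W
n_s = 120×60/6 = 1200 rpm; n = 1200×(1−0.0269) = 1168 rpm
ω = 2π×1168/60 = 122.3 rad/s
τ = P_out/ω = 6332/122.3 = 51.8 N·m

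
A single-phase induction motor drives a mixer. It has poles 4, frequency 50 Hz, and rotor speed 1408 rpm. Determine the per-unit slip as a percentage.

n_s = 120f/p = 120×50/4 = 1500 rpm
s = (n_s − n)/n_s = (1500 − 1408)/1500 = 0.0613

6.1 %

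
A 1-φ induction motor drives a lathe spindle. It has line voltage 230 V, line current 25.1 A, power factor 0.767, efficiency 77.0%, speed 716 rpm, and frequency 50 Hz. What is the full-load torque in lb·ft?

33.5 lb·ft

P_in = V·I·cosφ = 230 × 25.1 × 0.767 = 4428 W
P_out = η·P_in = 0.77 × 4428 = 3410 W
n = 716 rpm
ω = 2π×716/60 = 74.98 rad/s
τ = P_out/ω = 3410/74.98 = 45.48 N·m
In lb·ft: 45.48/1.356 = 33.5 lb·ft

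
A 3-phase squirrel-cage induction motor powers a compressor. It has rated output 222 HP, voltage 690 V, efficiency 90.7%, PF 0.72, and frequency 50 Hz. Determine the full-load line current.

212 A

P_out = 222 × 746 = 165612 W
P_in = P_out / η = 165612 / 0.907 = 182593 W
I_L = P_in / (√3·V_L·cosφ) = 182593 / (1.732 × 690 × 0.72) = 212 A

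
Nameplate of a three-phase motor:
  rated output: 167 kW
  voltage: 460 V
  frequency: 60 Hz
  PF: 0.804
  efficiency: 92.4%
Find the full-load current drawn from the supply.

282 A

P_out = 167 kW = 167000 W
P_in = P_out / η = 167000 / 0.924 = 180736 W
I_L = P_in / (√3·V_L·cosφ) = 180736 / (1.732 × 460 × 0.804) = 282 A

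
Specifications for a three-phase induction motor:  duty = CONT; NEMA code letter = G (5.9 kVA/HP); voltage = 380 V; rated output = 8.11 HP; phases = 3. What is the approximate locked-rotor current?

S_LR = 5.9 × 8.11 = 47.849 kVA
I_LR = S_LR/(√3·V_L) = 47849/(1.732×380) = 72.7 A

72.7 A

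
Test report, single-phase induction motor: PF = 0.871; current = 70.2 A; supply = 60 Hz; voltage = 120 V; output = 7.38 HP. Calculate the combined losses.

P_in = V·I·cosφ = 120×70.2×0.871 = 7337 W
P_out = 7.38×746 = 5505 W
Losses = P_in − P_out = 7337 − 5505 = 1832 W

1830 W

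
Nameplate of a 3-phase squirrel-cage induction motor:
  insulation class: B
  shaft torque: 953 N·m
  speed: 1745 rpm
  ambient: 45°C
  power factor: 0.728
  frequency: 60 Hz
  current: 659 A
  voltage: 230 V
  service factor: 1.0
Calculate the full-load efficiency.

91.1 %

ω = 2π × 1745/60 = 182.7 rad/s; P_out = τω = 953 × 182.7 = 174113 W
P_in = √3·V_L·I_L·cosφ = 1.732 × 230 × 659 × 0.728 = 191114 W
η = P_out / P_in = 174113 / 191114 = 0.911 = 91.1%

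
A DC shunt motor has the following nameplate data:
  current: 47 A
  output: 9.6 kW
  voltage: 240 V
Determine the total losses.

P_in = V·I = 240×47 = 11280 W
P_out = 9600 W
Losses = P_in − P_out = 11280 − 9600 = 1680 W

1680 W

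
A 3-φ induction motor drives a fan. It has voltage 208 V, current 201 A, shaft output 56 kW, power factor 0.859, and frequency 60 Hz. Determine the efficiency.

P_out = 56 kW = 56000 W
P_in = √3·V_L·I_L·cosφ = 1.732 × 208 × 201 × 0.859 = 62201 W
η = P_out / P_in = 56000 / 62201 = 0.900 = 90.0%

90.0 %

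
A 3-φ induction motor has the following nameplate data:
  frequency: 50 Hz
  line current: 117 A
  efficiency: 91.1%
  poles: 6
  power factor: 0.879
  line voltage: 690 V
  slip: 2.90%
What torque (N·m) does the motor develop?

P_in = √3·V·I·cosφ = 1.732 × 690 × 117 × 0.879 = 122906 W
P_out = η·P_in = 0.911 × 122906 = 111967 W
n_s = 120×50/6 = 1000 rpm; n = 1000×(1−0.029) = 971 rpm
ω = 2π×971/60 = 101.7 rad/s
τ = P_out/ω = 111967/101.7 = 1100 N·m

1100 N·m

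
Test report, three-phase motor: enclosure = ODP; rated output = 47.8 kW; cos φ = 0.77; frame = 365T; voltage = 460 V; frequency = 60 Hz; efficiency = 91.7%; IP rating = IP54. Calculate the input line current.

85 A

P_out = 47.8 kW = 47800 W
P_in = P_out / η = 47800 / 0.917 = 52126 W
I_L = P_in / (√3·V_L·cosφ) = 52126 / (1.732 × 460 × 0.77) = 85 A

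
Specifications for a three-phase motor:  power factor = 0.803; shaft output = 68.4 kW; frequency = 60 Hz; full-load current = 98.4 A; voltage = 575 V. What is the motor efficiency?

86.9 %

P_out = 68.4 kW = 68400 W
P_in = √3·V_L·I_L·cosφ = 1.732 × 575 × 98.4 × 0.803 = 78691 W
η = P_out / P_in = 68400 / 78691 = 0.869 = 86.9%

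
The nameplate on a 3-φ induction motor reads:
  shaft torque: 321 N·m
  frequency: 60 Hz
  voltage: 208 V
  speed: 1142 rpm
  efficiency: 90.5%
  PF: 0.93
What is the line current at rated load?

127 A

ω = 2π×1142/60 = 119.6 rad/s; P_out = τω = 321 × 119.6 = 38392 W
P_in = P_out / η = 38392 / 0.905 = 42422 W
I_L = P_in / (√3·V_L·cosφ) = 42422 / (1.732 × 208 × 0.93) = 127 A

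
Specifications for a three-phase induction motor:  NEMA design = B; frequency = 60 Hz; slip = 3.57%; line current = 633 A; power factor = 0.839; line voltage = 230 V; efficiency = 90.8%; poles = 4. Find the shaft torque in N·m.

P_in = √3·V·I·cosφ = 1.732 × 230 × 633 × 0.839 = 211564 W
P_out = η·P_in = 0.908 × 211564 = 192100 W
n_s = 120×60/4 = 1800 rpm; n = 1800×(1−0.0357) = 1736 rpm
ω = 2π×1736/60 = 181.8 rad/s
τ = P_out/ω = 192100/181.8 = 1060 N·m

1060 N·m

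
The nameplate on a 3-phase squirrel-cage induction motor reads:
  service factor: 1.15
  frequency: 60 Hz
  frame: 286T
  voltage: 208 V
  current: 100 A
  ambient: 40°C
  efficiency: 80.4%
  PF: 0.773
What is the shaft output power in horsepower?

P_in = √3·V·I·cosφ = 1.732 × 208 × 100 × 0.773 = 27848 W
P_out = η·P_in = 0.804 × 27848 = 22390 W
= 22390/746 = 30 HP

30 HP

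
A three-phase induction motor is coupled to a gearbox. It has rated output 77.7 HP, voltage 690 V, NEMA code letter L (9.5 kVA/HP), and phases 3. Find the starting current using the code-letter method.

618 A

S_LR = 9.5 × 77.7 = 738.15 kVA
I_LR = S_LR/(√3·V_L) = 738150/(1.732×690) = 618 A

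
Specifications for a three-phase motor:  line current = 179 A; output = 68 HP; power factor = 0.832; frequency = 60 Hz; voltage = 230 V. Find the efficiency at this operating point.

P_out = 68 × 746 = 50728 W
P_in = √3·V_L·I_L·cosφ = 1.732 × 230 × 179 × 0.832 = 59327 W
η = P_out / P_in = 50728 / 59327 = 0.855 = 85.5%

85.5 %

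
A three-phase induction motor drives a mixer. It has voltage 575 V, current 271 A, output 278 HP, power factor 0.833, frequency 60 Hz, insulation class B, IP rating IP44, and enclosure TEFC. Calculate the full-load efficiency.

P_out = 278 × 746 = 207388 W
P_in = √3·V_L·I_L·cosφ = 1.732 × 575 × 271 × 0.833 = 224817 W
η = P_out / P_in = 207388 / 224817 = 0.922 = 92.2%

92.2 %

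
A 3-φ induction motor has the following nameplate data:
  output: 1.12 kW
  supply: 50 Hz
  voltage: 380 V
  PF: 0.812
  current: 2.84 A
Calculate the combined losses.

P_in = √3·V·I·cosφ = 1.732×380×2.84×0.812 = 1518 W
P_out = 1120 W
Losses = P_in − P_out = 1518 − 1120 = 398 W

398 W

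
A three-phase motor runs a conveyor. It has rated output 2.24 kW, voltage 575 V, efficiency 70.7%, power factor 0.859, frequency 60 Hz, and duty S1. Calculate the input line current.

3.7 A

P_out = 2.24 kW = 2240 W
P_in = P_out / η = 2240 / 0.707 = 3168 W
I_L = P_in / (√3·V_L·cosφ) = 3168 / (1.732 × 575 × 0.859) = 3.7 A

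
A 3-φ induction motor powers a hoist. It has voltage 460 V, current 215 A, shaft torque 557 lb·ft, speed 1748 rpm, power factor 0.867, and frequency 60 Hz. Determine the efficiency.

τ = 557 lb·ft × 1.356 = 755.3 N·m
ω = 2π × 1748/60 = 183.1 rad/s; P_out = τω = 755.3 × 183.1 = 138295 W
P_in = √3·V_L·I_L·cosφ = 1.732 × 460 × 215 × 0.867 = 148513 W
η = P_out / P_in = 138295 / 148513 = 0.931 = 93.1%

93.1 %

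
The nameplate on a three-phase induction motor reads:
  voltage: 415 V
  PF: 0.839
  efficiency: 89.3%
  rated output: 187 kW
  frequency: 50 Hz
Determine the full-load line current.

P_out = 187 kW = 187000 W
P_in = P_out / η = 187000 / 0.893 = 209406 W
I_L = P_in / (√3·V_L·cosφ) = 209406 / (1.732 × 415 × 0.839) = 347 A

347 A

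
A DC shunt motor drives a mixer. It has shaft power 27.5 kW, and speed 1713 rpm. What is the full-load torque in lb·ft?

ω = 2π × 1713/60 = 179.4 rad/s
τ = P/ω = 27500/179.4 = 153.3 N·m
In lb·ft: 153.3/1.356 = 113 lb·ft

113 lb·ft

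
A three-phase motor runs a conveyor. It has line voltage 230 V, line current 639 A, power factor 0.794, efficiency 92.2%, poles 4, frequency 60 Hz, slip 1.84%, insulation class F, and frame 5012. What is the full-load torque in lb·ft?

P_in = √3·V·I·cosφ = 1.732 × 230 × 639 × 0.794 = 202114 W
P_out = η·P_in = 0.922 × 202114 = 186349 W
n_s = 120×60/4 = 1800 rpm; n = 1800×(1−0.0184) = 1767 rpm
ω = 2π×1767/60 = 185 rad/s
τ = P_out/ω = 186349/185 = 1007 N·m
In lb·ft: 1007/1.356 = 743 lb·ft

743 lb·ft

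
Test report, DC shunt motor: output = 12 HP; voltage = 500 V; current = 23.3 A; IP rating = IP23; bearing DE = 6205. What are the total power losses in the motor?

2700 W

P_in = V·I = 500×23.3 = 11650 W
P_out = 12×746 = 8952 W
Losses = P_in − P_out = 11650 − 8952 = 2698 W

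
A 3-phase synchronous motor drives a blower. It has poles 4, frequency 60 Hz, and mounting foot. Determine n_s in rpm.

1800 rpm

n_s = 120f/p = 120×60/4 = 1800 rpm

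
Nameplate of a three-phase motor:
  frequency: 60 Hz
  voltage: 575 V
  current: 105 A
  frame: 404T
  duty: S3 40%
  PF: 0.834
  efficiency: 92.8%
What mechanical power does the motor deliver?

80.9 kW

P_in = √3·V·I·cosφ = 1.732 × 575 × 105 × 0.834 = 87211 W
P_out = η·P_in = 0.928 × 87211 = 80932 W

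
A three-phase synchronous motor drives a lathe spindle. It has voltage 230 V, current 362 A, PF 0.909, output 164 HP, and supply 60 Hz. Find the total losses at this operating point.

8740 W

P_in = √3·V·I·cosφ = 1.732×230×362×0.909 = 131084 W
P_out = 164×746 = 122344 W
Losses = P_in − P_out = 131084 − 122344 = 8740 W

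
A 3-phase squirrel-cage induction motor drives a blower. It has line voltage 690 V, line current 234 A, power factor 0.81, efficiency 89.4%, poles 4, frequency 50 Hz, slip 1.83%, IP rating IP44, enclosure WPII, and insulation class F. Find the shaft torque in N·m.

1310 N·m

P_in = √3·V·I·cosφ = 1.732 × 690 × 234 × 0.81 = 226515 W
P_out = η·P_in = 0.894 × 226515 = 202504 W
n_s = 120×50/4 = 1500 rpm; n = 1500×(1−0.0183) = 1473 rpm
ω = 2π×1473/60 = 154.3 rad/s
τ = P_out/ω = 202504/154.3 = 1310 N·m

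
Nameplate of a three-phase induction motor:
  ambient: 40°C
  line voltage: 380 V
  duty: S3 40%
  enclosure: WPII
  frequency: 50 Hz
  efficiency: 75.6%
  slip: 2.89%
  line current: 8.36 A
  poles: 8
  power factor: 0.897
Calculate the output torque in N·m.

48.9 N·m

P_in = √3·V·I·cosφ = 1.732 × 380 × 8.36 × 0.897 = 4935 W
P_out = η·P_in = 0.756 × 4935 = 3731 W
n_s = 120×50/8 = 750 rpm; n = 750×(1−0.0289) = 728 rpm
ω = 2π×728/60 = 76.24 rad/s
τ = P_out/ω = 3731/76.24 = 48.9 N·m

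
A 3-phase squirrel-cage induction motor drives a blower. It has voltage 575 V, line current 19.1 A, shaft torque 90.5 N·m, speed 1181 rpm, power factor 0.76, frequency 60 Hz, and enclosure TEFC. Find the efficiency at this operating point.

ω = 2π × 1181/60 = 123.7 rad/s; P_out = τω = 90.5 × 123.7 = 11195 W
P_in = √3·V_L·I_L·cosφ = 1.732 × 575 × 19.1 × 0.76 = 14456 W
η = P_out / P_in = 11195 / 14456 = 0.774 = 77.4%

77.4 %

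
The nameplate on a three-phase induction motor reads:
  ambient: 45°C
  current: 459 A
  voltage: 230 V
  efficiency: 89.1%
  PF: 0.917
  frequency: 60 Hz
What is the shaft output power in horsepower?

200 HP

P_in = √3·V·I·cosφ = 1.732 × 230 × 459 × 0.917 = 167671 W
P_out = η·P_in = 0.891 × 167671 = 149395 W
= 149395/746 = 200 HP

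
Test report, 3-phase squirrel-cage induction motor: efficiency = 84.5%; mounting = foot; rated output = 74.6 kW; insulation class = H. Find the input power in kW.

P_out = 74600 W
P_in = P_out/η = 74600/0.845 = 88284 W = 88.3 kW

88.3 kW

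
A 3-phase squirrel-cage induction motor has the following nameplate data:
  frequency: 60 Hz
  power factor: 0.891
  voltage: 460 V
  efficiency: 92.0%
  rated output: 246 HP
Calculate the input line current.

P_out = 246 × 746 = 183516 W
P_in = P_out / η = 183516 / 0.920 = 199474 W
I_L = P_in / (√3·V_L·cosφ) = 199474 / (1.732 × 460 × 0.891) = 281 A

281 A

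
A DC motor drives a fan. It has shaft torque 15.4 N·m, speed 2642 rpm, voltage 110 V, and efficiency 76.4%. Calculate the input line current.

50.7 A

ω = 2π×2642/60 = 276.7 rad/s; P_out = τω = 15.4 × 276.7 = 4261 W
P_in = P_out / η = 4261 / 0.764 = 5577 W
I = P_in / V = 5577 / 110 = 50.7 A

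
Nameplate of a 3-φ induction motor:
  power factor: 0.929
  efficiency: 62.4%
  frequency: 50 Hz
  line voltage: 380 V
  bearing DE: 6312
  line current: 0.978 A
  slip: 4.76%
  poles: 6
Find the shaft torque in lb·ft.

2.76 lb·ft

P_in = √3·V·I·cosφ = 1.732 × 380 × 0.978 × 0.929 = 598 W
P_out = η·P_in = 0.624 × 598 = 373 W
n_s = 120×50/6 = 1000 rpm; n = 1000×(1−0.0476) = 952 rpm
ω = 2π×952/60 = 99.69 rad/s
τ = P_out/ω = 373/99.69 = 3.742 N·m
In lb·ft: 3.742/1.356 = 2.76 lb·ft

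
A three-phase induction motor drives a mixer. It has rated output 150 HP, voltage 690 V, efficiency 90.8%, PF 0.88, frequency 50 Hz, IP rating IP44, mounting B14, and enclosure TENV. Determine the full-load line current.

P_out = 150 × 746 = 111900 W
P_in = P_out / η = 111900 / 0.908 = 123238 W
I_L = P_in / (√3·V_L·cosφ) = 123238 / (1.732 × 690 × 0.88) = 117 A

117 A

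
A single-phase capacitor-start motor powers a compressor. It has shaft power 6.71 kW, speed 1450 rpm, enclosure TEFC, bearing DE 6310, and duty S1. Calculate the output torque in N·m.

ω = 2π × 1450/60 = 151.8 rad/s
τ = P/ω = 6710/151.8 = 44.2 N·m

44.2 N·m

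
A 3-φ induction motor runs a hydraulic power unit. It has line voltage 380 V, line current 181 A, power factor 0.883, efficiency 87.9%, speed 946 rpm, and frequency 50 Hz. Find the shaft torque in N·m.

P_in = √3·V·I·cosφ = 1.732 × 380 × 181 × 0.883 = 105189 W
P_out = η·P_in = 0.879 × 105189 = 92461 W
n = 946 rpm
ω = 2π×946/60 = 99.06 rad/s
τ = P_out/ω = 92461/99.06 = 933 N·m

933 N·m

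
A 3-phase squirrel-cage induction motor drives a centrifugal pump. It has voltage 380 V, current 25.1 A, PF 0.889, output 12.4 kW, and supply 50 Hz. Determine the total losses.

2.29 kW

P_in = √3·V·I·cosφ = 1.732×380×25.1×0.889 = 14686 W
P_out = 12400 W
Losses = P_in − P_out = 14686 − 12400 = 2286 W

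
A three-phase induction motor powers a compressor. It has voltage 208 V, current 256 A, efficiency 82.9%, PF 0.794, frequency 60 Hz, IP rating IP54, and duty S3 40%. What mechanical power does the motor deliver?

60.7 kW

P_in = √3·V·I·cosφ = 1.732 × 208 × 256 × 0.794 = 73227 W
P_out = η·P_in = 0.829 × 73227 = 60705 W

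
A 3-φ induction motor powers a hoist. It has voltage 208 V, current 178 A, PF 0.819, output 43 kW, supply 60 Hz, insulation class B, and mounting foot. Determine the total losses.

9520 W

P_in = √3·V·I·cosφ = 1.732×208×178×0.819 = 52519 W
P_out = 43000 W
Losses = P_in − P_out = 52519 − 43000 = 9519 W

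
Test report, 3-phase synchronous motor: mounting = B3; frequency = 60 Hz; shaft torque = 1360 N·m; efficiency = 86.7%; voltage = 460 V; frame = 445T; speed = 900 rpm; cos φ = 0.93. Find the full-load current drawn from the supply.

ω = 2π×900/60 = 94.25 rad/s; P_out = τω = 1360 × 94.25 = 128180 W
P_in = P_out / η = 128180 / 0.867 = 147843 W
I_L = P_in / (√3·V_L·cosφ) = 147843 / (1.732 × 460 × 0.93) = 200 A

200 A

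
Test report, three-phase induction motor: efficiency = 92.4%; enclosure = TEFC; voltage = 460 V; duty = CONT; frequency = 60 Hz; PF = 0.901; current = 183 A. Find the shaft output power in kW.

121 kW

P_in = √3·V·I·cosφ = 1.732 × 460 × 183 × 0.901 = 131366 W
P_out = η·P_in = 0.924 × 131366 = 121382 W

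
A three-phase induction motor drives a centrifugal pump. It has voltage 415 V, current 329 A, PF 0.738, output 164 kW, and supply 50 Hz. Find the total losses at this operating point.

10500 W

P_in = √3·V·I·cosφ = 1.732×415×329×0.738 = 174521 W
P_out = 164000 W
Losses = P_in − P_out = 174521 − 164000 = 10521 W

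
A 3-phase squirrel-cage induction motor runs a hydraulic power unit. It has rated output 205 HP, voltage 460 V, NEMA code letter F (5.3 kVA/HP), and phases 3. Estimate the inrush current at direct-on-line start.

S_LR = 5.3 × 205 = 1086.5 kVA
I_LR = S_LR/(√3·V_L) = 1086500/(1.732×460) = 1360 A

1360 A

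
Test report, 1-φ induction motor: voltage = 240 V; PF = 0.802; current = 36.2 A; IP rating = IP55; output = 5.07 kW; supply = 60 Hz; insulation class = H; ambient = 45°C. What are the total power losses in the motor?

1.9 kW

P_in = V·I·cosφ = 240×36.2×0.802 = 6968 W
P_out = 5070 W
Losses = P_in − P_out = 6968 − 5070 = 1898 W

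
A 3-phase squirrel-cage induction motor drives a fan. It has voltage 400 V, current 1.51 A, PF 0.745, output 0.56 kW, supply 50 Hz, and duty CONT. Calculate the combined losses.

P_in = √3·V·I·cosφ = 1.732×400×1.51×0.745 = 779 W
P_out = 560 W
Losses = P_in − P_out = 779 − 560 = 219 W

219 W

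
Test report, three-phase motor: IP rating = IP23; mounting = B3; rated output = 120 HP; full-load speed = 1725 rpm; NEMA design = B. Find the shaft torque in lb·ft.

P_out = 120 × 746 = 89520 W
ω = 2π × 1725/60 = 180.6 rad/s
τ = P_out/ω = 89520/180.6 = 495.7 N·m
In lb·ft: 495.7/1.356 = 366 lb·ft

366 lb·ft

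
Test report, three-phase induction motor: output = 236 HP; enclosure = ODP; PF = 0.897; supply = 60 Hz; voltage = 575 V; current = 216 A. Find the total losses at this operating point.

P_in = √3·V·I·cosφ = 1.732×575×216×0.897 = 192958 W
P_out = 236×746 = 176056 W
Losses = P_in − P_out = 192958 − 176056 = 16902 W

16900 W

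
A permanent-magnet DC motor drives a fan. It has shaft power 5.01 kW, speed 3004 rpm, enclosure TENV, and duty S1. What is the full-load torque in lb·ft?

ω = 2π × 3004/60 = 314.6 rad/s
τ = P/ω = 5010/314.6 = 15.92 N·m
In lb·ft: 15.92/1.356 = 11.7 lb·ft

11.7 lb·ft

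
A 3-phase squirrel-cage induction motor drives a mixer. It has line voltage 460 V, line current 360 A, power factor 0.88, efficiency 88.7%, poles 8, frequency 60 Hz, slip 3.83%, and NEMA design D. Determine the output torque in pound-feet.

P_in = √3·V·I·cosφ = 1.732 × 460 × 360 × 0.88 = 252401 W
P_out = η·P_in = 0.887 × 252401 = 223880 W
n_s = 120×60/8 = 900 rpm; n = 900×(1−0.0383) = 866 rpm
ω = 2π×866/60 = 90.69 rad/s
τ = P_out/ω = 223880/90.69 = 2469 N·m
In lb·ft: 2469/1.356 = 1820 lb·ft

1820 lb·ft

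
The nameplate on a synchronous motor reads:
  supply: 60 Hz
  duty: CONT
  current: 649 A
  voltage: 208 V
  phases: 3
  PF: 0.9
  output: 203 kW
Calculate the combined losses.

7.43 kW

P_in = √3·V·I·cosφ = 1.732×208×649×0.9 = 210426 W
P_out = 203000 W
Losses = P_in − P_out = 210426 − 203000 = 7426 W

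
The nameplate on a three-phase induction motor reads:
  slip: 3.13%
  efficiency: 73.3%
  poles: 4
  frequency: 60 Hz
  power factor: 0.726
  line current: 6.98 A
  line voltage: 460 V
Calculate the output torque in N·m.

P_in = √3·V·I·cosφ = 1.732 × 460 × 6.98 × 0.726 = 4037 W
P_out = η·P_in = 0.733 × 4037 = 2959 W
n_s = 120×60/4 = 1800 rpm; n = 1800×(1−0.0313) = 1744 rpm
ω = 2π×1744/60 = 182.6 rad/s
τ = P_out/ω = 2959/182.6 = 16.2 N·m

16.2 N·m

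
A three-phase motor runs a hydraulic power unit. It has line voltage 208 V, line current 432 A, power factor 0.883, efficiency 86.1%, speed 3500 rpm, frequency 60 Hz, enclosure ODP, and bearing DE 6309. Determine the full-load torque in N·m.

323 N·m

P_in = √3·V·I·cosφ = 1.732 × 208 × 432 × 0.883 = 137422 W
P_out = η·P_in = 0.861 × 137422 = 118320 W
n = 3500 rpm
ω = 2π×3500/60 = 366.5 rad/s
τ = P_out/ω = 118320/366.5 = 323 N·m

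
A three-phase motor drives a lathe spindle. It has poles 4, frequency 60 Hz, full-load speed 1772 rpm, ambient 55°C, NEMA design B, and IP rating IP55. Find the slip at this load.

n_s = 120f/p = 120×60/4 = 1800 rpm
s = (n_s − n)/n_s = (1800 − 1772)/1800 = 0.0156

1.6 %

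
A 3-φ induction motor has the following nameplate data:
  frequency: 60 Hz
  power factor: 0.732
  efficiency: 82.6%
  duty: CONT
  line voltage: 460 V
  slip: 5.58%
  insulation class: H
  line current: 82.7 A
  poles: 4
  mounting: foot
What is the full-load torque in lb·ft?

165 lb·ft

P_in = √3·V·I·cosφ = 1.732 × 460 × 82.7 × 0.732 = 48231 W
P_out = η·P_in = 0.826 × 48231 = 39839 W
n_s = 120×60/4 = 1800 rpm; n = 1800×(1−0.0558) = 1700 rpm
ω = 2π×1700/60 = 178 rad/s
τ = P_out/ω = 39839/178 = 223.8 N·m
In lb·ft: 223.8/1.356 = 165 lb·ft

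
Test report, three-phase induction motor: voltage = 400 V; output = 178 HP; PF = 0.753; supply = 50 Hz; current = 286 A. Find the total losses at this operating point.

P_in = √3·V·I·cosφ = 1.732×400×286×0.753 = 149200 W
P_out = 178×746 = 132788 W
Losses = P_in − P_out = 149200 − 132788 = 16412 W

16400 W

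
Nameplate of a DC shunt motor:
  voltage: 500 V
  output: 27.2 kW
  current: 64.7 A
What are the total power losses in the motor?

P_in = V·I = 500×64.7 = 32350 W
P_out = 27200 W
Losses = P_in − P_out = 32350 − 27200 = 5150 W

5.15 kW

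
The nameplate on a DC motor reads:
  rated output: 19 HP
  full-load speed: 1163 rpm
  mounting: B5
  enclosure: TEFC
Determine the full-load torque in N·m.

P_out = 19 × 746 = 14174 W
ω = 2π × 1163/60 = 121.8 rad/s
τ = P_out/ω = 14174/121.8 = 116 N·m

116 N·m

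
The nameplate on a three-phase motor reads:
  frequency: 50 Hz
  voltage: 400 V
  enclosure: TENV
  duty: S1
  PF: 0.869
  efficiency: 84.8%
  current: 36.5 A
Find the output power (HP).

P_in = √3·V·I·cosφ = 1.732 × 400 × 36.5 × 0.869 = 21975 W
P_out = η·P_in = 0.848 × 21975 = 18635 W
= 18635/746 = 25 HP

25 HP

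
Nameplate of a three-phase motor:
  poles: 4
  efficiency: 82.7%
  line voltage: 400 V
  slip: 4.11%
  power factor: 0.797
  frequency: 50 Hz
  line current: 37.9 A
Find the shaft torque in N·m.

P_in = √3·V·I·cosφ = 1.732 × 400 × 37.9 × 0.797 = 20927 W
P_out = η·P_in = 0.827 × 20927 = 17307 W
n_s = 120×50/4 = 1500 rpm; n = 1500×(1−0.0411) = 1438 rpm
ω = 2π×1438/60 = 150.6 rad/s
τ = P_out/ω = 17307/150.6 = 115 N·m

115 N·m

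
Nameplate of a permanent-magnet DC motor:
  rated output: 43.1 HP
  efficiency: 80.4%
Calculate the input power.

40 kW

P_out = 43.1 × 746 = 32153 W
P_in = P_out/η = 32153/0.804 = 39991 W = 40 kW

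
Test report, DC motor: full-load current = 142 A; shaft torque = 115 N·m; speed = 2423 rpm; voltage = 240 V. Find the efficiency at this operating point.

85.6 %

ω = 2π × 2423/60 = 253.7 rad/s; P_out = τω = 115 × 253.7 = 29176 W
P_in = V·I = 240 × 142 = 34080 W
η = P_out / P_in = 29176 / 34080 = 0.856 = 85.6%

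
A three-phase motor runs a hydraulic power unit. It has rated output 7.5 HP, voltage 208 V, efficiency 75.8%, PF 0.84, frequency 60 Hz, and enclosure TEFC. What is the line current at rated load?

P_out = 7.5 × 746 = 5595 W
P_in = P_out / η = 5595 / 0.758 = 7381 W
I_L = P_in / (√3·V_L·cosφ) = 7381 / (1.732 × 208 × 0.84) = 24.4 A

24.4 A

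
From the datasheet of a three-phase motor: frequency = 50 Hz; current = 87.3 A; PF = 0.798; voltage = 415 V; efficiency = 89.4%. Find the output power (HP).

60 HP

P_in = √3·V·I·cosφ = 1.732 × 415 × 87.3 × 0.798 = 50074 W
P_out = η·P_in = 0.894 × 50074 = 44766 W
= 44766/746 = 60 HP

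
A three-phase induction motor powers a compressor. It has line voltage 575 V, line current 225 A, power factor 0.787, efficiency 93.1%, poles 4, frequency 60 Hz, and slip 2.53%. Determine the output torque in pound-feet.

659 lb·ft

P_in = √3·V·I·cosφ = 1.732 × 575 × 225 × 0.787 = 176349 W
P_out = η·P_in = 0.931 × 176349 = 164181 W
n_s = 120×60/4 = 1800 rpm; n = 1800×(1−0.0253) = 1754 rpm
ω = 2π×1754/60 = 183.7 rad/s
τ = P_out/ω = 164181/183.7 = 893.7 N·m
In lb·ft: 893.7/1.356 = 659 lb·ft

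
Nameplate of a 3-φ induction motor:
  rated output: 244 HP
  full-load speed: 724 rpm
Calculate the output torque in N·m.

2400 N·m

P_out = 244 × 746 = 182024 W
ω = 2π × 724/60 = 75.82 rad/s
τ = P_out/ω = 182024/75.82 = 2400 N·m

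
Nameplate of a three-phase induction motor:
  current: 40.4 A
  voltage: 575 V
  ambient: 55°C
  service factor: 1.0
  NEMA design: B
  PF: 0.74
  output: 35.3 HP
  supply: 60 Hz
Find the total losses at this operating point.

3.44 kW

P_in = √3·V·I·cosφ = 1.732×575×40.4×0.74 = 29773 W
P_out = 35.3×746 = 26334 W
Losses = P_in − P_out = 29773 − 26334 = 3439 W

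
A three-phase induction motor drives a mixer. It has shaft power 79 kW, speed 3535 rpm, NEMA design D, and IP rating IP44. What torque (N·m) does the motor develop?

ω = 2π × 3535/60 = 370.2 rad/s
τ = P/ω = 79000/370.2 = 213 N·m

213 N·m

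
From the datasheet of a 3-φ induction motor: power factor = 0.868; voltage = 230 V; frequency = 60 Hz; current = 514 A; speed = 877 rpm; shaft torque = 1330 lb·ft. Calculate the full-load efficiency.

93.2 %

τ = 1330 lb·ft × 1.356 = 1803 N·m
ω = 2π × 877/60 = 91.84 rad/s; P_out = τω = 1803 × 91.84 = 165588 W
P_in = √3·V_L·I_L·cosφ = 1.732 × 230 × 514 × 0.868 = 177729 W
η = P_out / P_in = 165588 / 177729 = 0.932 = 93.2%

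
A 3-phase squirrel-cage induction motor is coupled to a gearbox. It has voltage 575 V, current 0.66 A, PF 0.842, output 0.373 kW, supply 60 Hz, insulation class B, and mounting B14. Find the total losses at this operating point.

P_in = √3·V·I·cosφ = 1.732×575×0.66×0.842 = 553 W
P_out = 373 W
Losses = P_in − P_out = 553 − 373 = 180 W

180 W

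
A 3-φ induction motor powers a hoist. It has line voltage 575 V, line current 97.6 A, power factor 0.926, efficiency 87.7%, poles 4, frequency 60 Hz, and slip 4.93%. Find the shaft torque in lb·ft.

P_in = √3·V·I·cosφ = 1.732 × 575 × 97.6 × 0.926 = 90007 W
P_out = η·P_in = 0.877 × 90007 = 78936 W
n_s = 120×60/4 = 1800 rpm; n = 1800×(1−0.0493) = 1711 rpm
ω = 2π×1711/60 = 179.2 rad/s
τ = P_out/ω = 78936/179.2 = 440.5 N·m
In lb·ft: 440.5/1.356 = 325 lb·ft

325 lb·ft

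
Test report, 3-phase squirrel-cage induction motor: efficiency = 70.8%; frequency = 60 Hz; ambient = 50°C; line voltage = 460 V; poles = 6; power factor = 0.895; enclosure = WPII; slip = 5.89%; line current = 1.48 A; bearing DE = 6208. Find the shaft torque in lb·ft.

P_in = √3·V·I·cosφ = 1.732 × 460 × 1.48 × 0.895 = 1055 W
P_out = η·P_in = 0.708 × 1055 = 747 W
n_s = 120×60/6 = 1200 rpm; n = 1200×(1−0.0589) = 1129 rpm
ω = 2π×1129/60 = 118.2 rad/s
τ = P_out/ω = 747/118.2 = 6.32 N·m
In lb·ft: 6.32/1.356 = 4.66 lb·ft

4.66 lb·ft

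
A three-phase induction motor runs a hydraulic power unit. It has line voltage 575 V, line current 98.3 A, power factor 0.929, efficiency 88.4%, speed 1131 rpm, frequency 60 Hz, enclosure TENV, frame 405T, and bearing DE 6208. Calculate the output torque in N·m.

679 N·m

P_in = √3·V·I·cosφ = 1.732 × 575 × 98.3 × 0.929 = 90946 W
P_out = η·P_in = 0.884 × 90946 = 80396 W
n = 1131 rpm
ω = 2π×1131/60 = 118.4 rad/s
τ = P_out/ω = 80396/118.4 = 679 N·m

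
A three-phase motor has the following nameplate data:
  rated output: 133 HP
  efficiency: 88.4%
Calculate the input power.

P_out = 133 × 746 = 99218 W
P_in = P_out/η = 99218/0.884 = 112238 W = 112 kW

112 kW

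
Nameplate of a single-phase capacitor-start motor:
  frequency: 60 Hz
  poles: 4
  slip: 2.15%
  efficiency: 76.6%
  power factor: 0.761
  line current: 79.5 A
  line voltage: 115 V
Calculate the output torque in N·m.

P_in = V·I·cosφ = 115 × 79.5 × 0.761 = 6957 W
P_out = η·P_in = 0.766 × 6957 = 5329 W
n_s = 120×60/4 = 1800 rpm; n = 1800×(1−0.0215) = 1761 rpm
ω = 2π×1761/60 = 184.4 rad/s
τ = P_out/ω = 5329/184.4 = 28.9 N·m

28.9 N·m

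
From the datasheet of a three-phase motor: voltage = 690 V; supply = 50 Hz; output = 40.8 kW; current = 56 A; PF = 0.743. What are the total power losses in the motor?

P_in = √3·V·I·cosφ = 1.732×690×56×0.743 = 49725 W
P_out = 40800 W
Losses = P_in − P_out = 49725 − 40800 = 8925 W

8930 W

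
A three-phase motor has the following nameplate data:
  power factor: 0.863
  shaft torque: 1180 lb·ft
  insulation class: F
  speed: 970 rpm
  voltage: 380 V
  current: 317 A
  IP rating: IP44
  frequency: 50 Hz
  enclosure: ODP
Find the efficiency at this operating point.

90.3 %

τ = 1180 lb·ft × 1.356 = 1600 N·m
ω = 2π × 970/60 = 101.6 rad/s; P_out = τω = 1600 × 101.6 = 162560 W
P_in = √3·V_L·I_L·cosφ = 1.732 × 380 × 317 × 0.863 = 180053 W
η = P_out / P_in = 162560 / 180053 = 0.903 = 90.3%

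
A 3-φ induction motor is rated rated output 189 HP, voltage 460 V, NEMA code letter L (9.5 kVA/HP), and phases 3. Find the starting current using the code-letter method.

2250 A

S_LR = 9.5 × 189 = 1795.5 kVA
I_LR = S_LR/(√3·V_L) = 1795500/(1.732×460) = 2250 A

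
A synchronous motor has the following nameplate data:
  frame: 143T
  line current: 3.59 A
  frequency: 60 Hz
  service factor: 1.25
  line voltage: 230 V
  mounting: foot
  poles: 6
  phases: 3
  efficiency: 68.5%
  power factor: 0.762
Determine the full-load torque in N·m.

P_in = √3·V·I·cosφ = 1.732 × 230 × 3.59 × 0.762 = 1090 W
P_out = η·P_in = 0.685 × 1090 = 747 W
n = n_s = 120×60/6 = 1200 rpm (synchronous)
ω = 2π×1200/60 = 125.7 rad/s
τ = P_out/ω = 747/125.7 = 5.94 N·m

5.94 N·m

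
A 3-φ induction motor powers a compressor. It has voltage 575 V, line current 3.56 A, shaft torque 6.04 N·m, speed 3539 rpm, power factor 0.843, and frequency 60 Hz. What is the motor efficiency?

74.9 %

ω = 2π × 3539/60 = 370.6 rad/s; P_out = τω = 6.04 × 370.6 = 2238 W
P_in = √3·V_L·I_L·cosφ = 1.732 × 575 × 3.56 × 0.843 = 2989 W
η = P_out / P_in = 2238 / 2989 = 0.749 = 74.9%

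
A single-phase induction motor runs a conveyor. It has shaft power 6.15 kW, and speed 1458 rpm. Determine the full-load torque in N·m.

ω = 2π × 1458/60 = 152.7 rad/s
τ = P/ω = 6150/152.7 = 40.3 N·m

40.3 N·m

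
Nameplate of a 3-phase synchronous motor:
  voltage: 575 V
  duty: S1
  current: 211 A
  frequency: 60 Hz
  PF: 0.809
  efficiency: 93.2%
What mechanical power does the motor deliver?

P_in = √3·V·I·cosφ = 1.732 × 575 × 211 × 0.809 = 169999 W
P_out = η·P_in = 0.932 × 169999 = 158439 W

158 kW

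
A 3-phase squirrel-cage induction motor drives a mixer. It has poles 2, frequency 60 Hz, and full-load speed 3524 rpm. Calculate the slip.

2.11 %

n_s = 120f/p = 120×60/2 = 3600 rpm
s = (n_s − n)/n_s = (3600 − 3524)/3600 = 0.0211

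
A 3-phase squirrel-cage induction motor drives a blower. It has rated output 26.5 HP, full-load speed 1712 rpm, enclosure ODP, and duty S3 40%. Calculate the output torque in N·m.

110 N·m

P_out = 26.5 × 746 = 19769 W
ω = 2π × 1712/60 = 179.3 rad/s
τ = P_out/ω = 19769/179.3 = 110 N·m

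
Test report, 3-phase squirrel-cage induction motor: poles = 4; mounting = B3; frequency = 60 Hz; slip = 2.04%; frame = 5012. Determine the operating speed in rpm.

1763 rpm

n_s = 120f/p = 120×60/4 = 1800 rpm
n = n_s(1 − s) = 1800 × (1 − 0.0204) = 1763 rpm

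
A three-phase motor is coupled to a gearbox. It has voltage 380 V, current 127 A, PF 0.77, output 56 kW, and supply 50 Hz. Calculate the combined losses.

8360 W

P_in = √3·V·I·cosφ = 1.732×380×127×0.77 = 64361 W
P_out = 56000 W
Losses = P_in − P_out = 64361 − 56000 = 8361 W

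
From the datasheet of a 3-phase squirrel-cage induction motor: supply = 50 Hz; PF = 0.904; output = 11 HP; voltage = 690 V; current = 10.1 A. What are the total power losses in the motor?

P_in = √3·V·I·cosφ = 1.732×690×10.1×0.904 = 10912 W
P_out = 11×746 = 8206 W
Losses = P_in − P_out = 10912 − 8206 = 2706 W

2.71 kW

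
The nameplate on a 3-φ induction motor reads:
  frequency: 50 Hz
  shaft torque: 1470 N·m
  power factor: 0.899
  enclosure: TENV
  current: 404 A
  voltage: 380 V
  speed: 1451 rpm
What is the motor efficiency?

ω = 2π × 1451/60 = 151.9 rad/s; P_out = τω = 1470 × 151.9 = 223293 W
P_in = √3·V_L·I_L·cosφ = 1.732 × 380 × 404 × 0.899 = 239041 W
η = P_out / P_in = 223293 / 239041 = 0.934 = 93.4%

93.4 %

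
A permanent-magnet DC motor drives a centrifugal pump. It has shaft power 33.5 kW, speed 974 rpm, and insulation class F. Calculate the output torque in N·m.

ω = 2π × 974/60 = 102 rad/s
τ = P/ω = 33500/102 = 328 N·m

328 N·m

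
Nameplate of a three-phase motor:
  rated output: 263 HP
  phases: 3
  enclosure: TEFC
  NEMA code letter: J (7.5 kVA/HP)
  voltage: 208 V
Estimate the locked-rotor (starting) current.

S_LR = 7.5 × 263 = 1972.5 kVA
I_LR = S_LR/(√3·V_L) = 1972500/(1.732×208) = 5480 A

5480 A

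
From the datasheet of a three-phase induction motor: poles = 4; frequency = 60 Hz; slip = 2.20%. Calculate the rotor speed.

1760 rpm

n_s = 120f/p = 120×60/4 = 1800 rpm
n = n_s(1 − s) = 1800 × (1 − 0.022) = 1760 rpm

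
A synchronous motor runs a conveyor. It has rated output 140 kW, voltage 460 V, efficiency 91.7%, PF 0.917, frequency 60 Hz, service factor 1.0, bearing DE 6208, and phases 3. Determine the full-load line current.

P_out = 140 kW = 140000 W
P_in = P_out / η = 140000 / 0.917 = 152672 W
I_L = P_in / (√3·V_L·cosφ) = 152672 / (1.732 × 460 × 0.917) = 209 A

209 A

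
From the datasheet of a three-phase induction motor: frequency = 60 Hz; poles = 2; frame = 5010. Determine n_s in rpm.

n_s = 120f/p = 120×60/2 = 3600 rpm

3600 rpm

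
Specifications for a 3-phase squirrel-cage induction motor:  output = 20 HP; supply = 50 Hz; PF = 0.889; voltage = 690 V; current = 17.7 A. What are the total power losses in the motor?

P_in = √3·V·I·cosφ = 1.732×690×17.7×0.889 = 18805 W
P_out = 20×746 = 14920 W
Losses = P_in − P_out = 18805 − 14920 = 3885 W

3890 W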